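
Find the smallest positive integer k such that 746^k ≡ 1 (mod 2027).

1013

The order of 746 must divide p − 1 = 2026 = 2 · 1013.
Divisors: 1, 2, 1013, 2026.
Check each in increasing order: 746^1 ≡ 746;  746^2 ≡ 1118;  746^1013 ≡ 1.
Smallest exponent giving 1 is 1013.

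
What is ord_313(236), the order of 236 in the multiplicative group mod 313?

The order of 236 must divide p − 1 = 312 = 2^3 · 3 · 13.
Divisors: 1, 2, 3, 4, 6, 8, 12, 13, 24, 26, 39, 52, 78, 104, 156, 312.
Check each in increasing order: 236^1 ≡ 236;  236^2 ≡ 295;  236^3 ≡ 134;  236^4 ≡ 11;  236^6 ≡ 115;  236^8 ≡ 121;  236^12 ≡ 79;  236^13 ≡ 177;  236^24 ≡ 294;  236^26 ≡ 29;  236^39 ≡ 125;  236^52 ≡ 215;  236^78 ≡ 288;  236^104 ≡ 214;  236^156 ≡ 312;  236^312 ≡ 1.
Smallest exponent giving 1 is 312.

312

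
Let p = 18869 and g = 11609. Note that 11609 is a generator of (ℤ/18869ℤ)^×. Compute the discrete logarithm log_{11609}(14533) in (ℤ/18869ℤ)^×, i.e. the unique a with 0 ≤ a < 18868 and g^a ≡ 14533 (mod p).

Baby-step giant-step with m = ceil(sqrt(18868)) = 138.
Baby table (11609^j mod 18869 for j=0..137):
  0:1  1:11609  2:6483  3:11575  4:8026  5:17581  6:10725  7:8863
  8:16779  9:2724  10:17341  11:17177  12:201  13:12522  14:1122  15:5688
  16:9361  17:5278  18:4659  19:7777  20:13897  21:323  22:13645  23:18419
  24:2663  25:7345  26:17963  27:11148  28:13530  29:4214  30:11878  31:15919
  32:685  33:8316  34:6640  35:3895  36:6931  37:4563  38:6584  39:14206
  40:2394  41:16778  42:9984  43:10858  44:5602  45:11044  46:13810  47:9266
  48:15694  49:11451  50:2554  51:6187  52:9469  53:13696  54:6670  55:12523
  56:12731  57:12171  58:2067  59:13304  60:3371  61:18502  62:3891  63:17102
  64:16369  65:16891  66:971  67:7546  68:11616  69:12270  70:349  71:13575
  72:17156  73:1709  74:8462  75:3344  76:6963  77:17540  78:6481  79:7226
  80:13929  81:13300  82:13542  83:11439  84:14198  85:3867  86:2652  87:11729
  88:3257  89:15906  90:720  91:18382  92:7117  93:12771  94:4806  95:16090
  96:4579  97:3638  98:4720  99:17773  100:13111  101:8245  102:12637  103:15327
  104:15342  105:787  106:3687  107:7491  108:14667  109:14216  110:5270  111:6132
  112:12520  113:15642  114:11591  115:5080  116:8095  117:7235  118:5196  119:15040
  120:4503  121:8197  122:2606  123:6047  124:6943  125:11788  126:8904  127:2154
  128:4361  129:1322  130:6601  131:4000  132:18260  133:5994  134:14343  135:7831
  136:18106  137:10763
Giant step factor: 11609^(-138) ≡ 14620 (mod 18869).
Scan 14533·14620^i mod 18869 for i = 0, 1, …:
  i=0: 14533   i=1: 7520   i=2: 11606   i=3: 9672
  i=4: 354   i=5: 5374   i=6: 16233   i=7: 11047
  i=8: 7369   i=9: 11659     …   i=44: 16710
  i=45: 3257
Match at i=45, j=88: a = 45·138 + 88 = 6298.

6298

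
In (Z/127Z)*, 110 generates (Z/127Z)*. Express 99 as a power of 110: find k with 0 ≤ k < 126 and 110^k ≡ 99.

98

Baby-step giant-step with m = ceil(sqrt(126)) = 12.
Baby table (110^j mod 127 for j=0..11):
  0:1  1:110  2:35  3:40  4:82  5:3  6:76  7:105
  8:120  9:119  10:9  11:101
Giant step factor: 110^(-12) ≡ 25 (mod 127).
Scan 99·25^i mod 127 for i = 0, 1, …:
  i=0: 99   i=1: 62   i=2: 26   i=3: 15
  i=4: 121   i=5: 104   i=6: 60   i=7: 103
  i=8: 35
Match at i=8, j=2: k = 8·12 + 2 = 98.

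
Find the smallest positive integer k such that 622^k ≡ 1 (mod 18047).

18046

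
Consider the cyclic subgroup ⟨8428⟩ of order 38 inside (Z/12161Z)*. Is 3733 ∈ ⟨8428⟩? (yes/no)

yes

3733 ∈ ⟨8428⟩ iff 3733^38 ≡ 1 (mod 12161), since |⟨8428⟩| = 38.
3733^38 mod 12161 = 1.
Since 1 = 1, 3733 lies in the subgroup.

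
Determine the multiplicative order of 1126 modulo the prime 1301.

The order of 1126 must divide p − 1 = 1300 = 2^2 · 5^2 · 13.
Divisors: 1, 2, 4, 5, 10, 13, 20, 25, 26, 50, 52, 65, 100, 130, 260, 325, 650, 1300.
Check each in increasing order: 1126^1 ≡ 1126;  1126^2 ≡ 702;  1126^4 ≡ 1026;  1126^5 ≡ 1289;  1126^10 ≡ 144;  1126^13 ≡ 598;  1126^20 ≡ 1221;  1126^25 ≡ 960;  1126^26 ≡ 1130;  1126^50 ≡ 492;  1126^52 ≡ 619;  1126^65 ≡ 678;  1126^100 ≡ 78;  1126^130 ≡ 431;  1126^260 ≡ 1019;  1126^325 ≡ 51;  1126^650 ≡ 1300;  1126^1300 ≡ 1.
Smallest exponent giving 1 is 1300.

1300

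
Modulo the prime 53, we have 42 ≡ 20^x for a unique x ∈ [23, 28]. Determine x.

24

Compute 20^23 mod 53 = 18, then multiply by 20 repeatedly:
  20^23=18  20^24=42
Found 42 at exponent 24.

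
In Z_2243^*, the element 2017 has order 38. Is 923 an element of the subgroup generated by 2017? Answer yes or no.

923 ∈ ⟨2017⟩ iff 923^38 ≡ 1 (mod 2243), since |⟨2017⟩| = 38.
923^38 mod 2243 = 1.
Since 1 = 1, 923 lies in the subgroup.

yes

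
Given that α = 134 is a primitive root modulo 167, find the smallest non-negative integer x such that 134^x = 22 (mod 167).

6

Baby-step giant-step with m = ceil(sqrt(166)) = 13.
Baby table (134^j mod 167 for j=0..12):
  0:1  1:134  2:87  3:135  4:54  5:55  6:22  7:109
  8:77  9:131  10:19  11:41  12:150
Giant step factor: 134^(-13) ≡ 103 (mod 167).
Scan 22·103^i mod 167 for i = 0, 1, …:
  i=0: 22
Match at i=0, j=6: x = 0·13 + 6 = 6.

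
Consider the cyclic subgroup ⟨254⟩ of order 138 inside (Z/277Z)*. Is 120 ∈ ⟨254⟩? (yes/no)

yes

120 ∈ ⟨254⟩ iff 120^138 ≡ 1 (mod 277), since |⟨254⟩| = 138.
120^138 mod 277 = 1.
Since 1 = 1, 120 lies in the subgroup.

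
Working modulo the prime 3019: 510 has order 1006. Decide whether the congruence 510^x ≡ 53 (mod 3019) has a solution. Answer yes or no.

53 ∈ ⟨510⟩ iff 53^1006 ≡ 1 (mod 3019), since |⟨510⟩| = 1006.
53^1006 mod 3019 = 239.
Since 239 ≠ 1, 53 does not lie in the subgroup.

no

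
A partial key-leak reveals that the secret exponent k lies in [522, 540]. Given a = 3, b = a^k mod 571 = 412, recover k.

Compute 3^522 mod 571 = 36, then multiply by 3 repeatedly:
  3^522=36  3^523=108  3^524=324  3^525=401  3^526=61
  3^527=183  3^528=549  3^529=505  3^530=373  3^531=548
  3^532=502  3^533=364  3^534=521  3^535=421  3^536=121
  3^537=363  3^538=518  3^539=412
Found 412 at exponent 539.

539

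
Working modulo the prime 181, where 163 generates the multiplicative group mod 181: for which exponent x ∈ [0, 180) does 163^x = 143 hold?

Baby-step giant-step with m = ceil(sqrt(180)) = 14.
Baby table (163^j mod 181 for j=0..13):
  0:1  1:163  2:143  3:141  4:177  5:72  6:152  7:160
  8:16  9:74  10:116  11:84  12:117  13:66
Giant step factor: 163^(-14) ≡ 55 (mod 181).
Scan 143·55^i mod 181 for i = 0, 1, …:
  i=0: 143
Match at i=0, j=2: x = 0·14 + 2 = 2.

2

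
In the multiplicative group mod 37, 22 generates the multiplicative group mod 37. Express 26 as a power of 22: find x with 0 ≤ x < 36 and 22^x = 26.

Successive powers of 22 modulo 37:
  22^0=1  22^1=22  22^2=3  22^3=29  22^4=9  22^5=13
  22^6=27  22^7=2  22^8=7  22^9=6  22^10=21  22^11=18
  22^12=26
So 22^12 ≡ 26 (mod 37), giving x = 12.

12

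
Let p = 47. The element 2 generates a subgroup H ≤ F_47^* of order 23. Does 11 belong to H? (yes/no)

no

⟨2⟩ has order 23; its elements mod 47 are {1, 2, 3, 4, 6, 7, 8, 9, 12, 14, 16, 17, 18, 21, 24, 25, 27, 28, 32, 34, 36, 37, 42}.
11 is not in this set.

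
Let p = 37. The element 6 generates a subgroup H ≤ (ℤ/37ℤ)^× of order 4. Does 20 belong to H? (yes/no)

no

20 ∈ ⟨6⟩ iff 20^4 ≡ 1 (mod 37), since |⟨6⟩| = 4.
20^4 mod 37 = 12.
Since 12 ≠ 1, 20 does not lie in the subgroup.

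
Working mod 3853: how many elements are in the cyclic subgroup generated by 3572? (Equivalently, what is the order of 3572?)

963

The order of 3572 must divide p − 1 = 3852 = 2^2 · 3^2 · 107.
Divisors: 1, 2, 3, 4, 6, 9, 12, 18, 36, 107, 214, 321, 428, 642, 963, 1284, 1926, 3852.
Check each in increasing order: 3572^1 ≡ 3572;  3572^2 ≡ 1901;  3572^3 ≡ 1386;  3572^4 ≡ 3540;  3572^6 ≡ 2202;  3572^9 ≡ 396;  3572^12 ≡ 1730;  3572^18 ≡ 2696;  3572^36 ≡ 1658;  3572^107 ≡ 3458;  3572^214 ≡ 1905;  3572^321 ≡ 2713;  3572^428 ≡ 3352;  3572^642 ≡ 1139;  3572^963 ≡ 1.
Smallest exponent giving 1 is 963.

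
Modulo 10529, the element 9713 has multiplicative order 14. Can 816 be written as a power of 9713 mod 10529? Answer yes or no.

yes

816 ∈ ⟨9713⟩ iff 816^14 ≡ 1 (mod 10529), since |⟨9713⟩| = 14.
816^14 mod 10529 = 1.
Since 1 = 1, 816 lies in the subgroup.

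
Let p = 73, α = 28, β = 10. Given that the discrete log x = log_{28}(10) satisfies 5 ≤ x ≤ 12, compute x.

Compute 28^5 mod 73 = 34, then multiply by 28 repeatedly:
  28^5=34  28^6=3  28^7=11  28^8=16  28^9=10
Found 10 at exponent 9.

9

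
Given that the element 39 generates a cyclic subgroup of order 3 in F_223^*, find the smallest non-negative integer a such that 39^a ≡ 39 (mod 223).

1

Successive powers of 39 modulo 223:
  39^0=1  39^1=39
So 39^1 ≡ 39 (mod 223), giving a = 1.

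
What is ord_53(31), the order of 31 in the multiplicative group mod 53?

52

The order of 31 must divide p − 1 = 52 = 2^2 · 13.
Divisors: 1, 2, 4, 13, 26, 52.
Check each in increasing order: 31^1 ≡ 31;  31^2 ≡ 7;  31^4 ≡ 49;  31^13 ≡ 30;  31^26 ≡ 52;  31^52 ≡ 1.
Smallest exponent giving 1 is 52.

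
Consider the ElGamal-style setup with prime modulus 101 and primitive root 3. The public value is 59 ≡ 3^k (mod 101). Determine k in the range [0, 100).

41

Baby-step giant-step with m = ceil(sqrt(100)) = 10.
Baby table (3^j mod 101 for j=0..9):
  0:1  1:3  2:9  3:27  4:81  5:41  6:22  7:66
  8:97  9:89
Giant step factor: 3^(-10) ≡ 14 (mod 101).
Scan 59·14^i mod 101 for i = 0, 1, …:
  i=0: 59   i=1: 18   i=2: 50   i=3: 94
  i=4: 3
Match at i=4, j=1: k = 4·10 + 1 = 41.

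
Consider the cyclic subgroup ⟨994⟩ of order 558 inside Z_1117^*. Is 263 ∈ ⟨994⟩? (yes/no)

263 ∈ ⟨994⟩ iff 263^558 ≡ 1 (mod 1117), since |⟨994⟩| = 558.
263^558 mod 1117 = 1116.
Since 1116 ≠ 1, 263 does not lie in the subgroup.

no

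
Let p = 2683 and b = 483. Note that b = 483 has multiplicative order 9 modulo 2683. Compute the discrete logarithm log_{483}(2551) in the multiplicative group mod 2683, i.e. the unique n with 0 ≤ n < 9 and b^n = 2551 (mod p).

2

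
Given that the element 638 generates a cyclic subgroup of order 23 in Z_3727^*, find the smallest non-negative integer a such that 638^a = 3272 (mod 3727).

19

Successive powers of 638 modulo 3727:
  638^0=1  638^1=638  638^2=801  638^3=439  638^4=557  638^5=1301
  638^6=2644  638^7=2268  638^8=908  638^9=1619  638^10=543  638^11=3550
  638^12=2611  638^13=3576  638^14=564  638^15=2040  638^16=797  638^17=1614
  638^18=1080  638^19=3272
So 638^19 ≡ 3272 (mod 3727), giving a = 19.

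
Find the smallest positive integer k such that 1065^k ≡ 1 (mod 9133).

The order of 1065 must divide p − 1 = 9132 = 2^2 · 3 · 761.
Divisors: 1, 2, 3, 4, 6, 12, 761, 1522, 2283, 3044, 4566, 9132.
Check each in increasing order: 1065^1 ≡ 1065;  1065^2 ≡ 1733;  1065^3 ≡ 779;  1065^4 ≡ 7665;  1065^6 ≡ 4063;  1065^12 ≡ 4638;  1065^761 ≡ 3732;  1065^1522 ≡ 9132;  1065^2283 ≡ 5401;  1065^3044 ≡ 1.
Smallest exponent giving 1 is 3044.

3044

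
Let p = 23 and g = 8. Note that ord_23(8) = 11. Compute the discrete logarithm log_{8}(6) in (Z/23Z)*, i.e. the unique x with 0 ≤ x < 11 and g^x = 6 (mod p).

3

Successive powers of 8 modulo 23:
  8^0=1  8^1=8  8^2=18  8^3=6
So 8^3 ≡ 6 (mod 23), giving x = 3.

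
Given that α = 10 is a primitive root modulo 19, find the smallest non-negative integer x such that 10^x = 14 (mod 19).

11

Successive powers of 10 modulo 19:
  10^0=1  10^1=10  10^2=5  10^3=12  10^4=6  10^5=3
  10^6=11  10^7=15  10^8=17  10^9=18  10^10=9  10^11=14
So 10^11 ≡ 14 (mod 19), giving x = 11.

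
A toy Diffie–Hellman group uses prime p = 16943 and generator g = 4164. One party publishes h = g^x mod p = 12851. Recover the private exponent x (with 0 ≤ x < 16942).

4460

Baby-step giant-step with m = ceil(sqrt(16942)) = 131.
Baby table (4164^j mod 16943 for j=0..130):
  0:1  1:4164  2:6207  3:7873  4:15410  5:4099  6:6635  7:11050
  8:11955  9:2086  10:11288  11:3350  12:5311  13:4389  14:11242  15:15122
  16:7820  17:14977  18:13988  19:12941  20:7584  21:14967  22:6234  23:1700
  24:13569  25:13354  26:16073  27:3122  28:4727  29:12405  30:12156  31:8843
  32:5113  33:10124  34:2152  35:15024  36:6380  37:16639  38:4869  39:10688
  40:12514  41:8571  42:7686  43:16120  44:12457  45:8425  46:9690  47:7877
  48:15123  49:11984  50:4241  51:4918  52:11408  53:11683  54:4659  55:341
  56:13655  57:15655  58:7699  59:2480  60:8433  61:9116  62:6704  63:10335
  64:16663  65:3147  66:7169  67:15093  68:5665  69:4404  70:5930  71:6569
  72:7314  73:8925  74:7701  75:10808  76:3904  77:7919  78:3638  79:1590
  80:12990  81:8304  82:14136  83:2322  84:11298  85:11104  86:16552  87:15347
  88:12855  89:5283  90:6398  91:6876  92:14937  93:16858  94:1863  95:14581
  96:8515  97:11704  98:7388  99:12087  100:9558  101:405  102:9063  103:6271
  104:3281  105:6026  106:16624  107:10181  108:2298  109:13020  110:14623  111:13973
  112:1310  113:16137  114:15473  115:12286  116:7987  117:15702  118:91  119:6178
  120:5718  121:4837  122:12984  123:263  124:10780  125:5913  126:3553  127:3453
  128:10628  129:16819  130:8897
Giant step factor: 4164^(-131) ≡ 4193 (mod 16943).
Scan 12851·4193^i mod 16943 for i = 0, 1, …:
  i=0: 12851   i=1: 5503   i=2: 14656   i=3: 347
  i=4: 14816   i=5: 10450   i=6: 2252   i=7: 5385
  i=8: 11229   i=9: 15543     …   i=33: 8564
  i=34: 6635
Match at i=34, j=6: x = 34·131 + 6 = 4460.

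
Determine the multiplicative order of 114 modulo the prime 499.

The order of 114 must divide p − 1 = 498 = 2 · 3 · 83.
Divisors: 1, 2, 3, 6, 83, 166, 249, 498.
Check each in increasing order: 114^1 ≡ 114;  114^2 ≡ 22;  114^3 ≡ 13;  114^6 ≡ 169;  114^83 ≡ 140;  114^166 ≡ 139;  114^249 ≡ 498;  114^498 ≡ 1.
Smallest exponent giving 1 is 498.

498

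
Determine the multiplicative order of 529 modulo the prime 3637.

The order of 529 must divide p − 1 = 3636 = 2^2 · 3^2 · 101.
Divisors: 1, 2, 3, 4, 6, 9, 12, 18, 36, 101, 202, 303, 404, 606, 909, 1212, 1818, 3636.
Check each in increasing order: 529^1 ≡ 529;  529^2 ≡ 3429;  529^3 ≡ 2715;  529^4 ≡ 3257;  529^6 ≡ 2663;  529^9 ≡ 3326;  529^12 ≡ 3056;  529^18 ≡ 2159;  529^36 ≡ 2284;  529^101 ≡ 1.
Smallest exponent giving 1 is 101.

101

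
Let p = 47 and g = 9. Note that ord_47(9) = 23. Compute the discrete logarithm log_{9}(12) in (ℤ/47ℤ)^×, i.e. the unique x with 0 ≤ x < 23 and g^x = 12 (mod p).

6

Successive powers of 9 modulo 47:
  9^0=1  9^1=9  9^2=34  9^3=24  9^4=28  9^5=17
  9^6=12
So 9^6 ≡ 12 (mod 47), giving x = 6.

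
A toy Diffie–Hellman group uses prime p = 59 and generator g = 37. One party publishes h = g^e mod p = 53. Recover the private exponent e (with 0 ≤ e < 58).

12

Baby-step giant-step with m = ceil(sqrt(58)) = 8.
Baby table (37^j mod 59 for j=0..7):
  0:1  1:37  2:12  3:31  4:26  5:18  6:17  7:39
Giant step factor: 37^(-8) ≡ 35 (mod 59).
Scan 53·35^i mod 59 for i = 0, 1, …:
  i=0: 53   i=1: 26
Match at i=1, j=4: e = 1·8 + 4 = 12.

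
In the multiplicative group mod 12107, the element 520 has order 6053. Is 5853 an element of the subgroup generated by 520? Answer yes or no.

5853 ∈ ⟨520⟩ iff 5853^6053 ≡ 1 (mod 12107), since |⟨520⟩| = 6053.
5853^6053 mod 12107 = 1.
Since 1 = 1, 5853 lies in the subgroup.

yes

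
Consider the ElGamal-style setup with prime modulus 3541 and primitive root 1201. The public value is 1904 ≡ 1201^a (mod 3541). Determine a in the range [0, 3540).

1708

Baby-step giant-step with m = ceil(sqrt(3540)) = 60.
Baby table (1201^j mod 3541 for j=0..59):
  0:1  1:1201  2:1214  3:2663  4:740  5:3490  6:2487  7:1824
  8:2286  9:1211  10:2601  11:639  12:2583  13:267  14:1977  15:1907
  16:2821  17:2825  18:547  19:1862  20:1891  21:1310  22:1106  23:431
  24:645  25:2707  26:469  27:250  28:2806  29:2515  30:42  31:868
  32:1414  33:2075  34:2752  35:1399  36:1765  37:2247  38:405  39:1288
  40:3012  41:2051  42:2256  43:591  44:1591  45:2192  46:1629  47:1797
  48:1728  49:302  50:1520  51:1905  52:419  53:397  54:2303  55:382
  56:1993  57:3418  58:999  59:2941
Giant step factor: 1201^(-60) ≡ 817 (mod 3541).
Scan 1904·817^i mod 3541 for i = 0, 1, …:
  i=0: 1904   i=1: 1069   i=2: 2287   i=3: 2372
  i=4: 997   i=5: 119   i=6: 1616   i=7: 3020
  i=8: 2804   i=9: 3382     …   i=27: 3007
  i=28: 2806
Match at i=28, j=28: a = 28·60 + 28 = 1708.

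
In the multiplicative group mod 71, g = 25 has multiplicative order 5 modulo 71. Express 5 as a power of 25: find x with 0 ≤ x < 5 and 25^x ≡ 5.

3

Successive powers of 25 modulo 71:
  25^0=1  25^1=25  25^2=57  25^3=5
So 25^3 ≡ 5 (mod 71), giving x = 3.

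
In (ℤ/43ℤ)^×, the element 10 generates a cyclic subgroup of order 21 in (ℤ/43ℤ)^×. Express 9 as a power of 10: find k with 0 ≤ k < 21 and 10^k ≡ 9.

17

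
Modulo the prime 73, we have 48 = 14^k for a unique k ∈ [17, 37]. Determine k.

Compute 14^17 mod 73 = 28, then multiply by 14 repeatedly:
  14^17=28  14^18=27  14^19=13  14^20=36  14^21=66
  14^22=48
Found 48 at exponent 22.

22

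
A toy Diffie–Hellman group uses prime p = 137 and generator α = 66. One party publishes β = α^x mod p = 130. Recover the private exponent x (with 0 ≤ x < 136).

54

Baby-step giant-step with m = ceil(sqrt(136)) = 12.
Baby table (66^j mod 137 for j=0..11):
  0:1  1:66  2:109  3:70  4:99  5:95  6:105  7:80
  8:74  9:89  10:120  11:111
Giant step factor: 66^(-12) ≡ 78 (mod 137).
Scan 130·78^i mod 137 for i = 0, 1, …:
  i=0: 130   i=1: 2   i=2: 19   i=3: 112
  i=4: 105
Match at i=4, j=6: x = 4·12 + 6 = 54.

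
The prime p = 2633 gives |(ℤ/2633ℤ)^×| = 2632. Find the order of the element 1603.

The order of 1603 must divide p − 1 = 2632 = 2^3 · 7 · 47.
Divisors: 1, 2, 4, 7, 8, 14, 28, 47, 56, 94, 188, 329, 376, 658, 1316, 2632.
Check each in increasing order: 1603^1 ≡ 1603;  1603^2 ≡ 2434;  1603^4 ≡ 106;  1603^7 ≡ 1937;  1603^8 ≡ 704;  1603^14 ≡ 2577;  1603^28 ≡ 503;  1603^47 ≡ 1378;  1603^56 ≡ 241;  1603^94 ≡ 491;  1603^188 ≡ 1478;  1603^329 ≡ 1077;  1603^376 ≡ 1727;  1603^658 ≡ 1409;  1603^1316 ≡ 2632;  1603^2632 ≡ 1.
Smallest exponent giving 1 is 2632.

2632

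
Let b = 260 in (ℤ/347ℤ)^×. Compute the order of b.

346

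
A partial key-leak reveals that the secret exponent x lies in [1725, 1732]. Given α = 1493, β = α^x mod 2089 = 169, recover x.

1732

Compute 1493^1725 mod 2089 = 332, then multiply by 1493 repeatedly:
  1493^1725=332  1493^1726=583  1493^1727=1395  1493^1728=2  1493^1729=897
  1493^1730=172  1493^1731=1938  1493^1732=169
Found 169 at exponent 1732.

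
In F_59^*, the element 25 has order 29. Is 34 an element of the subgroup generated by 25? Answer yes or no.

no

34 ∈ ⟨25⟩ iff 34^29 ≡ 1 (mod 59), since |⟨25⟩| = 29.
34^29 mod 59 = 58.
Since 58 ≠ 1, 34 does not lie in the subgroup.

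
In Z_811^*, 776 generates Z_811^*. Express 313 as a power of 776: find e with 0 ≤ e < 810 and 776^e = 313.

Baby-step giant-step with m = ceil(sqrt(810)) = 29.
Baby table (776^j mod 811 for j=0..28):
  0:1  1:776  2:414  3:108  4:275  5:107  6:310  7:504
  8:202  9:229  10:95  11:730  12:402  13:528  14:173  15:433
  16:254  17:31  18:537  19:669  20:104  21:415  22:73  23:689
  24:215  25:585  26:611  27:512  28:733
Giant step factor: 776^(-29) ≡ 71 (mod 811).
Scan 313·71^i mod 811 for i = 0, 1, …:
  i=0: 313   i=1: 326   i=2: 438   i=3: 280
  i=4: 416   i=5: 340   i=6: 621   i=7: 297
  i=8: 1
Match at i=8, j=0: e = 8·29 + 0 = 232.

232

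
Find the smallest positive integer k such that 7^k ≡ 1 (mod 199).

The order of 7 must divide p − 1 = 198 = 2 · 3^2 · 11.
Divisors: 1, 2, 3, 6, 9, 11, 18, 22, 33, 66, 99, 198.
Check each in increasing order: 7^1 ≡ 7;  7^2 ≡ 49;  7^3 ≡ 144;  7^6 ≡ 40;  7^9 ≡ 188;  7^11 ≡ 58;  7^18 ≡ 121;  7^22 ≡ 180;  7^33 ≡ 92;  7^66 ≡ 106;  7^99 ≡ 1.
Smallest exponent giving 1 is 99.

99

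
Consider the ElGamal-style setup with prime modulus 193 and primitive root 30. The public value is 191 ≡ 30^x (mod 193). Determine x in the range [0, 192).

14

Successive powers of 30 modulo 193:
  30^0=1  30^1=30  30^2=128  30^3=173  30^4=172  30^5=142
  30^6=14  30^7=34  30^8=55  30^9=106  30^10=92  30^11=58
  30^12=3  30^13=90  30^14=191
So 30^14 ≡ 191 (mod 193), giving x = 14.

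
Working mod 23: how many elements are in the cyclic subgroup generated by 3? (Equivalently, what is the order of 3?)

The order of 3 must divide p − 1 = 22 = 2 · 11.
Divisors: 1, 2, 11, 22.
Check each in increasing order: 3^1 ≡ 3;  3^2 ≡ 9;  3^11 ≡ 1.
Smallest exponent giving 1 is 11.

11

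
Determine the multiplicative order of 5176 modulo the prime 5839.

The order of 5176 must divide p − 1 = 5838 = 2 · 3 · 7 · 139.
Divisors: 1, 2, 3, 6, 7, 14, 21, 42, 139, 278, 417, 834, 973, 1946, 2919, 5838.
Check each in increasing order: 5176^1 ≡ 5176;  5176^2 ≡ 1644;  5176^3 ≡ 1921;  5176^6 ≡ 5832;  5176^7 ≡ 4641;  5176^14 ≡ 4649;  5176^21 ≡ 904;  5176^42 ≡ 5595;  5176^139 ≡ 3858;  5176^278 ≡ 553;  5176^417 ≡ 2239;  5176^834 ≡ 3259;  5176^973 ≡ 1855;  5176^1946 ≡ 1854;  5176^2919 ≡ 5838;  5176^5838 ≡ 1.
Smallest exponent giving 1 is 5838.

5838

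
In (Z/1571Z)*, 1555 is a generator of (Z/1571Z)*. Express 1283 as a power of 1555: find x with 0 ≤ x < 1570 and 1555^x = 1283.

Baby-step giant-step with m = ceil(sqrt(1570)) = 40.
Baby table (1555^j mod 1571 for j=0..39):
  0:1  1:1555  2:256  3:617  4:1125  5:852  6:507  7:1314
  8:970  9:190  10:102  11:1510  12:976  13:94  14:67  15:499
  16:1442  17:493  18:1538  19:528  20:978  21:62  22:579  23:162
  24:550  25:626  26:981  27:14  28:1347  29:442  30:783  31:40
  32:931  33:814  34:1115  35:1012  36:1089  37:1428  38:717  39:1096
Giant step factor: 1555^(-40) ≡ 345 (mod 1571).
Scan 1283·345^i mod 1571 for i = 0, 1, …:
  i=0: 1283   i=1: 1184   i=2: 20   i=3: 616
  i=4: 435   i=5: 830   i=6: 428   i=7: 1557
  i=8: 1454   i=9: 481     …   i=26: 909
  i=27: 976
Match at i=27, j=12: x = 27·40 + 12 = 1092.

1092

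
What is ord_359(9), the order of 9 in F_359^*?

179

The order of 9 must divide p − 1 = 358 = 2 · 179.
Divisors: 1, 2, 179, 358.
Check each in increasing order: 9^1 ≡ 9;  9^2 ≡ 81;  9^179 ≡ 1.
Smallest exponent giving 1 is 179.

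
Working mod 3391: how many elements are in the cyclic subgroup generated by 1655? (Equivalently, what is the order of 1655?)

The order of 1655 must divide p − 1 = 3390 = 2 · 3 · 5 · 113.
Divisors: 1, 2, 3, 5, 6, 10, 15, 30, 113, 226, 339, 565, 678, 1130, 1695, 3390.
Check each in increasing order: 1655^1 ≡ 1655;  1655^2 ≡ 2488;  1655^3 ≡ 966;  1655^5 ≡ 2580;  1655^6 ≡ 631;  1655^10 ≡ 3258;  1655^15 ≡ 2742;  1655^30 ≡ 717;  1655^113 ≡ 2815;  1655^226 ≡ 2849;  1655^339 ≡ 220;  1655^565 ≡ 2836;  1655^678 ≡ 926;  1655^1130 ≡ 2835;  1655^1695 ≡ 3390;  1655^3390 ≡ 1.
Smallest exponent giving 1 is 3390.

3390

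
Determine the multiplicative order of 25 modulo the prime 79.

39

The order of 25 must divide p − 1 = 78 = 2 · 3 · 13.
Divisors: 1, 2, 3, 6, 13, 26, 39, 78.
Check each in increasing order: 25^1 ≡ 25;  25^2 ≡ 72;  25^3 ≡ 62;  25^6 ≡ 52;  25^13 ≡ 55;  25^26 ≡ 23;  25^39 ≡ 1.
Smallest exponent giving 1 is 39.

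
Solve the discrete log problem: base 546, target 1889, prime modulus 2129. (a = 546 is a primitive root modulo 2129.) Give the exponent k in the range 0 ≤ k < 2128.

Baby-step giant-step with m = ceil(sqrt(2128)) = 47.
Baby table (546^j mod 2129 for j=0..46):
  0:1  1:546  2:56  3:770  4:1007  5:540  6:1038  7:434
  8:645  9:885  10:2056  11:593  12:170  13:1273  14:1004  15:1031
  16:870  17:253  18:1882  19:1394  20:1071  21:1420  22:364  23:747
  24:1223  25:1381  26:360  27:692  28:999  29:430  30:590  31:661
  32:1105  33:823  34:139  35:1379  36:1397  37:580  38:1588  39:545
  40:1639  41:714  42:237  43:1662  44:498  45:1525  46:211
Giant step factor: 546^(-47) ≡ 275 (mod 2129).
Scan 1889·275^i mod 2129 for i = 0, 1, …:
  i=0: 1889   i=1: 2128   i=2: 1854   i=3: 1019
  i=4: 1326   i=5: 591   i=6: 721   i=7: 278
  i=8: 1935   i=9: 2004     …   i=22: 1086
  i=23: 590
Match at i=23, j=30: k = 23·47 + 30 = 1111.

1111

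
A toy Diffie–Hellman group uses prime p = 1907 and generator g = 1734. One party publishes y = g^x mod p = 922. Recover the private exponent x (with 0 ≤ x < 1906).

996

Baby-step giant-step with m = ceil(sqrt(1906)) = 44.
Baby table (1734^j mod 1907 for j=0..43):
  0:1  1:1734  2:1324  3:1695  4:443  5:1548  6:1083  7:1434
  8:1735  9:1151  10:1112  11:231  12:84  13:724  14:610  15:1262
  16:979  17:356  18:1343  19:315  20:808  21:1334  22:1872  23:334
  24:1335  25:1699  26:1658  27:1123  28:235  29:1299  30:299  31:1669
  32:1127  33:1450  34:874  35:1358  36:1534  37:1598  38:61  39:889
  40:670  41:417  42:325  43:985
Giant step factor: 1734^(-44) ≡ 439 (mod 1907).
Scan 922·439^i mod 1907 for i = 0, 1, …:
  i=0: 922   i=1: 474   i=2: 223   i=3: 640
  i=4: 631   i=5: 494   i=6: 1375   i=7: 1013
  i=8: 376   i=9: 1062     …   i=21: 1825
  i=22: 235
Match at i=22, j=28: x = 22·44 + 28 = 996.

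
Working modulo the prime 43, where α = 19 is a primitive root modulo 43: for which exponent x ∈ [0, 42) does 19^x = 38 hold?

Baby-step giant-step with m = ceil(sqrt(42)) = 7.
Baby table (19^j mod 43 for j=0..6):
  0:1  1:19  2:17  3:22  4:31  5:30  6:11
Giant step factor: 19^(-7) ≡ 7 (mod 43).
Scan 38·7^i mod 43 for i = 0, 1, …:
  i=0: 38   i=1: 8   i=2: 13   i=3: 5
  i=4: 35   i=5: 30
Match at i=5, j=5: x = 5·7 + 5 = 40.

40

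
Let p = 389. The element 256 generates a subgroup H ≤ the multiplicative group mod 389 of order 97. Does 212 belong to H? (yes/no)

no

212 ∈ ⟨256⟩ iff 212^97 ≡ 1 (mod 389), since |⟨256⟩| = 97.
212^97 mod 389 = 274.
Since 274 ≠ 1, 212 does not lie in the subgroup.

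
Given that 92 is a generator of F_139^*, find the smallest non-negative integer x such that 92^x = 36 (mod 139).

60

Baby-step giant-step with m = ceil(sqrt(138)) = 12.
Baby table (92^j mod 139 for j=0..11):
  0:1  1:92  2:124  3:10  4:86  5:128  6:100  7:26
  8:29  9:27  10:121  11:12
Giant step factor: 92^(-12) ≡ 52 (mod 139).
Scan 36·52^i mod 139 for i = 0, 1, …:
  i=0: 36   i=1: 65   i=2: 44   i=3: 64
  i=4: 131   i=5: 1
Match at i=5, j=0: x = 5·12 + 0 = 60.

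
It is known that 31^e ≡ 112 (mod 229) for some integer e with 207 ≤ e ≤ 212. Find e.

211

Compute 31^207 mod 229 = 175, then multiply by 31 repeatedly:
  31^207=175  31^208=158  31^209=89  31^210=11  31^211=112
Found 112 at exponent 211.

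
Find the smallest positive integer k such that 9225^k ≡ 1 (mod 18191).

18190

The order of 9225 must divide p − 1 = 18190 = 2 · 5 · 17 · 107.
Divisors: 1, 2, 5, 10, 17, 34, 85, 107, 170, 214, 535, 1070, 1819, 3638, 9095, 18190.
Check each in increasing order: 9225^1 ≡ 9225;  9225^2 ≡ 3127;  9225^5 ≡ 1291;  9225^10 ≡ 11300;  9225^17 ≡ 7018;  9225^34 ≡ 9287;  9225^85 ≡ 8678;  9225^107 ≡ 5366;  9225^170 ≡ 15135;  9225^214 ≡ 15794;  9225^535 ≡ 12499;  9225^1070 ≡ 693;  9225^1819 ≡ 1044;  9225^3638 ≡ 16667;  9225^9095 ≡ 18190;  9225^18190 ≡ 1.
Smallest exponent giving 1 is 18190.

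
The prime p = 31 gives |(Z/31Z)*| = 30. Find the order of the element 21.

The order of 21 must divide p − 1 = 30 = 2 · 3 · 5.
Divisors: 1, 2, 3, 5, 6, 10, 15, 30.
Check each in increasing order: 21^1 ≡ 21;  21^2 ≡ 7;  21^3 ≡ 23;  21^5 ≡ 6;  21^6 ≡ 2;  21^10 ≡ 5;  21^15 ≡ 30;  21^30 ≡ 1.
Smallest exponent giving 1 is 30.

30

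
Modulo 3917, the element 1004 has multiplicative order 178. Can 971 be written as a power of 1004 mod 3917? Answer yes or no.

no

971 ∈ ⟨1004⟩ iff 971^178 ≡ 1 (mod 3917), since |⟨1004⟩| = 178.
971^178 mod 3917 = 2830.
Since 2830 ≠ 1, 971 does not lie in the subgroup.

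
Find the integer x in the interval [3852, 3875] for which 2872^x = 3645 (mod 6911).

3854

Compute 2872^3852 mod 6911 = 6487, then multiply by 2872 repeatedly:
  2872^3852=6487  2872^3853=5519  2872^3854=3645
Found 3645 at exponent 3854.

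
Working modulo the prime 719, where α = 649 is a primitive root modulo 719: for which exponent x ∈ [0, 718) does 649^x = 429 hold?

477

Baby-step giant-step with m = ceil(sqrt(718)) = 27.
Baby table (649^j mod 719 for j=0..26):
  0:1  1:649  2:586  3:682  4:433  5:607  6:650  7:516
  8:549  9:396  10:321  11:538  12:447  13:346  14:226  15:717
  16:140  17:266  18:74  19:572  20:224  21:138  22:406  23:340
  24:646  25:77  26:362
Giant step factor: 649^(-27) ≡ 530 (mod 719).
Scan 429·530^i mod 719 for i = 0, 1, …:
  i=0: 429   i=1: 166   i=2: 262   i=3: 93
  i=4: 398   i=5: 273   i=6: 171   i=7: 36
  i=8: 386   i=9: 384     …   i=16: 711
  i=17: 74
Match at i=17, j=18: x = 17·27 + 18 = 477.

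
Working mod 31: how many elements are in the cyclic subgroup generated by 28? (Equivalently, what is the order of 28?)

15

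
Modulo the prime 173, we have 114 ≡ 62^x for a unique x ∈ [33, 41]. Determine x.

39

Compute 62^33 mod 173 = 26, then multiply by 62 repeatedly:
  62^33=26  62^34=55  62^35=123  62^36=14  62^37=3
  62^38=13  62^39=114
Found 114 at exponent 39.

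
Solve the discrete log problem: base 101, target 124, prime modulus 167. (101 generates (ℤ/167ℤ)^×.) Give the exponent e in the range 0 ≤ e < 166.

Baby-step giant-step with m = ceil(sqrt(166)) = 13.
Baby table (101^j mod 167 for j=0..12):
  0:1  1:101  2:14  3:78  4:29  5:90  6:72  7:91
  8:6  9:105  10:84  11:134  12:7
Giant step factor: 101^(-13) ≡ 30 (mod 167).
Scan 124·30^i mod 167 for i = 0, 1, …:
  i=0: 124   i=1: 46   i=2: 44   i=3: 151
  i=4: 21   i=5: 129   i=6: 29
Match at i=6, j=4: e = 6·13 + 4 = 82.

82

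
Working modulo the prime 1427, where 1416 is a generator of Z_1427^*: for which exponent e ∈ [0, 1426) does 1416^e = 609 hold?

742

Baby-step giant-step with m = ceil(sqrt(1426)) = 38.
Baby table (1416^j mod 1427 for j=0..37):
  0:1  1:1416  2:121  3:96  4:371  5:200  6:654  7:1368
  8:649  9:1423  10:44  11:943  12:1043  13:1370  14:627  15:238
  16:236  17:258  18:16  19:1251  20:509  21:109  22:228  23:346
  24:475  25:483  26:395  27:1363  28:704  29:818  30:991  31:515
  32:43  33:954  34:922  35:1274  36:256  37:38
Giant step factor: 1416^(-38) ≡ 99 (mod 1427).
Scan 609·99^i mod 1427 for i = 0, 1, …:
  i=0: 609   i=1: 357   i=2: 1095   i=3: 1380
  i=4: 1055   i=5: 274   i=6: 13   i=7: 1287
  i=8: 410   i=9: 634     …   i=18: 1288
  i=19: 509
Match at i=19, j=20: e = 19·38 + 20 = 742.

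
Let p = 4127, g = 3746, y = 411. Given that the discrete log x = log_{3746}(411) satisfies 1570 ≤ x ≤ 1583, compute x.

1574

Compute 3746^1570 mod 4127 = 2723, then multiply by 3746 repeatedly:
  3746^1570=2723  3746^1571=2541  3746^1572=1724  3746^1573=3476  3746^1574=411
Found 411 at exponent 1574.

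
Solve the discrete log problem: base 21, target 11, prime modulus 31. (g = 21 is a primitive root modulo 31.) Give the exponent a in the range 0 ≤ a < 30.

7

Successive powers of 21 modulo 31:
  21^0=1  21^1=21  21^2=7  21^3=23  21^4=18  21^5=6
  21^6=2  21^7=11
So 21^7 ≡ 11 (mod 31), giving a = 7.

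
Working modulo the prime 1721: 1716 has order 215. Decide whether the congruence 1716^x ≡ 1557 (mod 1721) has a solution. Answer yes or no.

yes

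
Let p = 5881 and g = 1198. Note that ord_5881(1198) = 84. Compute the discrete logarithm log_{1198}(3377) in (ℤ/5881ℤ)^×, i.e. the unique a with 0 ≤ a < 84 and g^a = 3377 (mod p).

Successive powers of 1198 modulo 5881:
  1198^0=1  1198^1=1198  1198^2=240  1198^3=5232  1198^4=4671  1198^5=3027
  1198^6=3650  1198^7=3117  1198^8=5612  1198^9=1193  1198^10=131  1198^11=4032
  1198^12=2035  1198^13=3196  1198^14=277  1198^15=2510  1198^16=1789  1198^17=2538
  1198^18=47  1198^19=3377
So 1198^19 ≡ 3377 (mod 5881), giving a = 19.

19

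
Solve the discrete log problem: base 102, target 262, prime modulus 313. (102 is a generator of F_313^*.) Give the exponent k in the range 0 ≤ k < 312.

111

Baby-step giant-step with m = ceil(sqrt(312)) = 18.
Baby table (102^j mod 313 for j=0..17):
  0:1  1:102  2:75  3:138  4:304  5:21  6:264  7:10
  8:81  9:124  10:128  11:223  12:210  13:136  14:100  15:184
  16:301  17:28
Giant step factor: 102^(-18) ≡ 305 (mod 313).
Scan 262·305^i mod 313 for i = 0, 1, …:
  i=0: 262   i=1: 95   i=2: 179   i=3: 133
  i=4: 188   i=5: 61   i=6: 138
Match at i=6, j=3: k = 6·18 + 3 = 111.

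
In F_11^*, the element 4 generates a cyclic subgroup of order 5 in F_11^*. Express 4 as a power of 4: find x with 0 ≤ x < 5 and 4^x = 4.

1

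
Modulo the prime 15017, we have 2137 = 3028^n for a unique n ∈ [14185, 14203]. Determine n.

14202

Compute 3028^14185 mod 15017 = 2863, then multiply by 3028 repeatedly:
  3028^14185=2863  3028^14186=4355  3028^14187=2014  3028^14188=1490  3028^14189=6620
  3028^14190=12682  3028^14191=2627  3028^14192=10563  3028^14193=13571  3028^14194=6476
  3028^14195=12143  3028^14196=7388  3028^14197=10551  3028^14198=7269  3028^14199=10627
  3028^14200=12142  3028^14201=4360  3028^14202=2137
Found 2137 at exponent 14202.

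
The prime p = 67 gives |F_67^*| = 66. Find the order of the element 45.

The order of 45 must divide p − 1 = 66 = 2 · 3 · 11.
Divisors: 1, 2, 3, 6, 11, 22, 33, 66.
Check each in increasing order: 45^1 ≡ 45;  45^2 ≡ 15;  45^3 ≡ 5;  45^6 ≡ 25;  45^11 ≡ 66;  45^22 ≡ 1.
Smallest exponent giving 1 is 22.

22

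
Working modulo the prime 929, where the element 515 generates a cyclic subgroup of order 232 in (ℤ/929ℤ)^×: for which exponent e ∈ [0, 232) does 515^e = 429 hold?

Baby-step giant-step with m = ceil(sqrt(232)) = 16.
Baby table (515^j mod 929 for j=0..15):
  0:1  1:515  2:460  3:5  4:717  5:442  6:25  7:798
  8:352  9:125  10:274  11:831  12:625  13:441  14:439  15:338
Giant step factor: 515^(-16) ≡ 506 (mod 929).
Scan 429·506^i mod 929 for i = 0, 1, …:
  i=0: 429   i=1: 617   i=2: 58   i=3: 549
  i=4: 23   i=5: 490   i=6: 826   i=7: 835
  i=8: 744   i=9: 219   i=10: 263   i=11: 231
  i=12: 761   i=13: 460
Match at i=13, j=2: e = 13·16 + 2 = 210.

210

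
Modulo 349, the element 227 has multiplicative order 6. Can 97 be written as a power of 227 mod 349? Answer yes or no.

no

97 ∈ ⟨227⟩ iff 97^6 ≡ 1 (mod 349), since |⟨227⟩| = 6.
97^6 mod 349 = 48.
Since 48 ≠ 1, 97 does not lie in the subgroup.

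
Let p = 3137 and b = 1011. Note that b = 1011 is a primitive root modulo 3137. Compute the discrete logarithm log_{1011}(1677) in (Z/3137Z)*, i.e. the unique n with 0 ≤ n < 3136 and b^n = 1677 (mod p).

Baby-step giant-step with m = ceil(sqrt(3136)) = 56.
Baby table (1011^j mod 3137 for j=0..55):
  0:1  1:1011  2:2596  3:2024  4:940  5:2966  6:2791  7:1538
  8:2103  9:2384  10:1008  11:2700  12:510  13:1142  14:146  15:167
  16:2576  17:626  18:2349  19:130  20:2813  21:1821  22:2749  23:2994
  24:2866  25:2075  26:2309  27:471  28:2494  29:2423  30:2793  31:423
  32:1021  33:158  34:2888  35:2358  36:2955  37:1081  38:1215  39:1798
  40:1455  41:2889  42:232  43:2414  44:3105  45:2155  46:1627  47:1109
  48:1290  49:2335  50:1661  51:976  52:1718  53:2137  54:2251  55:1436
Giant step factor: 1011^(-56) ≡ 2559 (mod 3137).
Scan 1677·2559^i mod 3137 for i = 0, 1, …:
  i=0: 1677   i=1: 27   i=2: 79   i=3: 1393
  i=4: 1055   i=5: 1925   i=6: 985   i=7: 1604
  i=8: 1440   i=9: 2122     …   i=18: 2614
  i=19: 1142
Match at i=19, j=13: n = 19·56 + 13 = 1077.

1077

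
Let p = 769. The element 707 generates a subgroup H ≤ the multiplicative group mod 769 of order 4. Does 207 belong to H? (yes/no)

⟨707⟩ has order 4; its elements mod 769 are {1, 62, 707, 768}.
207 is not in this set.

no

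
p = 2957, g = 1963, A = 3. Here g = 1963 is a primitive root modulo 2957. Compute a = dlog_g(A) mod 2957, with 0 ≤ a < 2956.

Baby-step giant-step with m = ceil(sqrt(2956)) = 55.
Baby table (1963^j mod 2957 for j=0..54):
  0:1  1:1963  2:398  3:626  4:1683  5:760  6:1552  7:866
  8:2640  9:1656  10:985  11:2634  12:1706  13:1554  14:1835  15:479
  16:2908  17:1394  18:1197  19:1853  20:329  21:1201  22:834  23:1921
  24:748  25:1652  26:2004  27:1042  28:2159  29:736  30:1752  31:185
  32:2401  33:2662  34:487  35:870  36:1621  37:291  38:532  39:495
  40:1789  41:1848  42:2342  43:2168  44:661  45:2377  46:2862  47:2763
  48:631  49:2627  50:2750  51:1725  52:410  53:526  54:545
Giant step factor: 1963^(-55) ≡ 1634 (mod 2957).
Scan 3·1634^i mod 2957 for i = 0, 1, …:
  i=0: 3   i=1: 1945   i=2: 2312   i=3: 1719
  i=4: 2653   i=5: 40   i=6: 306   i=7: 271
  i=8: 2221   i=9: 875     …   i=34: 167
  i=35: 834
Match at i=35, j=22: a = 35·55 + 22 = 1947.

1947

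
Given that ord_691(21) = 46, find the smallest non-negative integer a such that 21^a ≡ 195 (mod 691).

30

Successive powers of 21 modulo 691:
  21^0=1  21^1=21  21^2=441  21^3=278  21^4=310  21^5=291
  21^6=583  21^7=496  21^8=51  21^9=380  21^10=379  21^11=358
  21^12=608  21^13=330  21^14=20  21^15=420  21^16=528  21^17=32
  21^18=672  21^19=292  21^20=604  21^21=246  21^22=329  21^23=690
  21^24=670  21^25=250  21^26=413  21^27=381  21^28=400  21^29=108
  21^30=195
So 21^30 ≡ 195 (mod 691), giving a = 30.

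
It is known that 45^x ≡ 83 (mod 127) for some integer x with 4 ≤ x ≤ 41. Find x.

Compute 45^4 mod 127 = 49, then multiply by 45 repeatedly:
  45^4=49  45^5=46  45^6=38  45^7=59  45^8=115
  45^9=95  45^10=84  45^11=97  45^12=47  45^13=83
Found 83 at exponent 13.

13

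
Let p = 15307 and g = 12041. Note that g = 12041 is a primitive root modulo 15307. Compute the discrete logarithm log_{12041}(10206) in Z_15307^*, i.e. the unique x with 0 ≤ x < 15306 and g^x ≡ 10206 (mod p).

Baby-step giant-step with m = ceil(sqrt(15306)) = 124.
Baby table (12041^j mod 15307 for j=0..123):
  0:1  1:12041  2:13084  3:4800  4:12875  5:13886  6:2965  7:5641
  8:6122  9:11797  10:14024  11:11467  12:5007  13:10321  14:12935  15:1610
  16:7348  17:2808  18:13272  19:3072  20:8240  21:13173  22:4959  23:14019
  24:12490  25:815  26:1628  27:9788  28:8715  29:7830  30:5217  31:13276
  32:5315  33:14655  34:1759  35:10538  36:8335  37:9043  38:8072  39:10809
  40:11055  41:3583  42:7777  43:9938  44:8639  45:11134  46:5788  47:537
  48:6463  49:195  50:6024  51:10418  52:2273  53:277  54:13738  55:11816
  56:13198  57:15151  58:4365  59:10034  60:1243  61:12024  62:7378  63:11977
  64:7810  65:9309  66:11815  67:1157  68:2067  69:14872  70:12466  71:2664
  72:9059  73:1737  74:5855  75:11320  76:10592  77:348  78:11457  79:7053
  80:1937  81:10856  82:10623  83:6251  84:3772  85:2783  86:3080  87:12726
  88:10696  89:12745  90:9870  91:1122  92:9228  93:835  94:12843  95:11249
  96:12873  97:5111  98:7411  99:11348  100:10986  101:14639  102:8094  103:185
  104:8070  105:2034  106:194  107:9290  108:12641  109:12780  110:2709  111:15159
  112:8851  113:7557  114:9029  115:7875  116:11317  117:5083  118:7017  119:12364
  120:14349  121:6200  122:1961  123:9007
Giant step factor: 12041^(-124) ≡ 11533 (mod 15307).
Scan 10206·11533^i mod 15307 for i = 0, 1, …:
  i=0: 10206   i=1: 10275   i=2: 10088   i=3: 11704
  i=4: 5106   i=5: 1469   i=6: 12435   i=7: 1572
  i=8: 6388   i=9: 213     …   i=18: 14893
  i=19: 1122
Match at i=19, j=91: x = 19·124 + 91 = 2447.

2447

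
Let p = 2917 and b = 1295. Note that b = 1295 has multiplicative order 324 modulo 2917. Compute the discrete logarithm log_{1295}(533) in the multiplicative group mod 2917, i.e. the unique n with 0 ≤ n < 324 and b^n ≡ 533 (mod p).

192

Baby-step giant-step with m = ceil(sqrt(324)) = 18.
Baby table (1295^j mod 2917 for j=0..17):
  0:1  1:1295  2:2667  3:37  4:1243  5:2418  6:1369  7:2236
  8:1956  9:1064  10:1056  11:2364  12:1447  13:1151  14:2875  15:1033
  16:1749  17:1363
Giant step factor: 1295^(-18) ≡ 457 (mod 2917).
Scan 533·457^i mod 2917 for i = 0, 1, …:
  i=0: 533   i=1: 1470   i=2: 880   i=3: 2531
  i=4: 1535   i=5: 1415   i=6: 1998   i=7: 65
  i=8: 535   i=9: 2384   i=10: 1447
Match at i=10, j=12: n = 10·18 + 12 = 192.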